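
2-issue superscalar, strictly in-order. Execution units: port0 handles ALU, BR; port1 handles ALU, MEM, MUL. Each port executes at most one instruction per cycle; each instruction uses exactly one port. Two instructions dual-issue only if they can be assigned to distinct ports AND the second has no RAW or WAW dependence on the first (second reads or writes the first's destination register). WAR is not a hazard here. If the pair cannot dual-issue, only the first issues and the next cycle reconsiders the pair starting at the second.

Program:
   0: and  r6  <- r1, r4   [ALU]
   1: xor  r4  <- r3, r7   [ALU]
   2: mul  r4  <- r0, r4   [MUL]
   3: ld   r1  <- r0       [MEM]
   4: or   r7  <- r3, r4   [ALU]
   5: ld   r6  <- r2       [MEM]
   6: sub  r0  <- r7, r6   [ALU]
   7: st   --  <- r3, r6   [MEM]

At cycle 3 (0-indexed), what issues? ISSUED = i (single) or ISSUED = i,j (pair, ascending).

c0: i0&i1 and.ALU/xor.ALU  pair
c1: i2 mul.MUL  no-port MUL/MEM
c2: i3&i4 ld.MEM/or.ALU  pair
c3: i5 ld.MEM  RAW r6
c4: i6&i7 sub.ALU/st.MEM  pair

ISSUED = 5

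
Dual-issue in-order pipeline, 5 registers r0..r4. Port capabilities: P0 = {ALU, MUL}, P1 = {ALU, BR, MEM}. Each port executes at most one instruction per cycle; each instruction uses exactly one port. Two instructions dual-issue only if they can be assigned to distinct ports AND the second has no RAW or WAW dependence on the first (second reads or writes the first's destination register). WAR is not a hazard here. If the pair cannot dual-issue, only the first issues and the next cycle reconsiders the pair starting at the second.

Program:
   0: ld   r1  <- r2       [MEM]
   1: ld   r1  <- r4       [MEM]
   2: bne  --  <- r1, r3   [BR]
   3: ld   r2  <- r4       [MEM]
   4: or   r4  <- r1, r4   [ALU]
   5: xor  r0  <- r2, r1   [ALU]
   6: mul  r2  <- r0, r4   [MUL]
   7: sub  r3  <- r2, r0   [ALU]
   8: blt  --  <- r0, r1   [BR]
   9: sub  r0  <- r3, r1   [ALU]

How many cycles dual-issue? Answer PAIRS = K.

PAIRS = 2

t=0 i0:ld ; no-port MEM/MEM
t=1 i1:ld ; no-port MEM/BR
t=2 i2:bne ; no-port BR/MEM
t=3 i3,i4:ld or ; pair
t=4 i5:xor ; RAW r0
t=5 i6:mul ; RAW r2
t=6 i7,i8:sub blt ; pair
t=7 i9:sub ; tail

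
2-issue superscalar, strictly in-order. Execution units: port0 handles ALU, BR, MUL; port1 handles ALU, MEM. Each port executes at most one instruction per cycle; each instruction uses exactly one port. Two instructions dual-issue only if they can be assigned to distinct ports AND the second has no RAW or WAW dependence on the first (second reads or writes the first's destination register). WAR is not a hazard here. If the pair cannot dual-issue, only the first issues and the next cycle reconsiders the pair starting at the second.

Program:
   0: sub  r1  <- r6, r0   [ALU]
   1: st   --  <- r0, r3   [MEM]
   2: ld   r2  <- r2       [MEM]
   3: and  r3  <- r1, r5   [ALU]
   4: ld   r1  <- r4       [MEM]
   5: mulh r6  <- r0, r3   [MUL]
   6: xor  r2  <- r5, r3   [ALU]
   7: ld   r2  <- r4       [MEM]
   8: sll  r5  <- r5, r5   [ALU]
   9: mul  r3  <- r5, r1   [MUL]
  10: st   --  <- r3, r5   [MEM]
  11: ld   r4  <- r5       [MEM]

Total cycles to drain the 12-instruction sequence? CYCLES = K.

t=0 i0+i1:sub.ALU+st.MEM ; 2-wide
t=1 i2+i3:ld.MEM+and.ALU ; 2-wide
t=2 i4+i5:ld.MEM+mulh.MUL ; 2-wide
t=3 i6:xor.ALU ; WAW r2
t=4 i7+i8:ld.MEM+sll.ALU ; 2-wide
t=5 i9:mul.MUL ; RAW r3
t=6 i10:st.MEM ; no-port MEM/MEM
t=7 i11:ld.MEM ; tail

CYCLES = 8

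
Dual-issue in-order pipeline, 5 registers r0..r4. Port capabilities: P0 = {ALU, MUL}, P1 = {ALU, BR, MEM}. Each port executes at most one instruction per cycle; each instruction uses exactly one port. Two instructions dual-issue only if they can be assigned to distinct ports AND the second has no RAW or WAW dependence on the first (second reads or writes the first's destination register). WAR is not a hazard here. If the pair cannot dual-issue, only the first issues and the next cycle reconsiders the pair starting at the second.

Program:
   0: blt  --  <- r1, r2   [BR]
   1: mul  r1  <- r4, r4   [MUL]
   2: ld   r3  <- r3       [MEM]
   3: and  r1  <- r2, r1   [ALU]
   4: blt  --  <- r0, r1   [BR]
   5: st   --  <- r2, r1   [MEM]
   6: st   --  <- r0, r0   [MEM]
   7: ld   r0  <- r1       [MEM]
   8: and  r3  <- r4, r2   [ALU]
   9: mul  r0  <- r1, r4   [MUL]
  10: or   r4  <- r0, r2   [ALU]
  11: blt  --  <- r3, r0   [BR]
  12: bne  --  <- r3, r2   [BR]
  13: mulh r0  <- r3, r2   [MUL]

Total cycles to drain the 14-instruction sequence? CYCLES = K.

[0] i0+i1  blt;mul  -- pair
[1] i2+i3  ld;and  -- pair
[2] i4  blt  -- no-port BR/MEM
[3] i5  st  -- no-port MEM/MEM
[4] i6  st  -- no-port MEM/MEM
[5] i7+i8  ld;and  -- pair
[6] i9  mul  -- RAW r0
[7] i10+i11  or;blt  -- pair
[8] i12+i13  bne;mulh  -- pair

CYCLES = 9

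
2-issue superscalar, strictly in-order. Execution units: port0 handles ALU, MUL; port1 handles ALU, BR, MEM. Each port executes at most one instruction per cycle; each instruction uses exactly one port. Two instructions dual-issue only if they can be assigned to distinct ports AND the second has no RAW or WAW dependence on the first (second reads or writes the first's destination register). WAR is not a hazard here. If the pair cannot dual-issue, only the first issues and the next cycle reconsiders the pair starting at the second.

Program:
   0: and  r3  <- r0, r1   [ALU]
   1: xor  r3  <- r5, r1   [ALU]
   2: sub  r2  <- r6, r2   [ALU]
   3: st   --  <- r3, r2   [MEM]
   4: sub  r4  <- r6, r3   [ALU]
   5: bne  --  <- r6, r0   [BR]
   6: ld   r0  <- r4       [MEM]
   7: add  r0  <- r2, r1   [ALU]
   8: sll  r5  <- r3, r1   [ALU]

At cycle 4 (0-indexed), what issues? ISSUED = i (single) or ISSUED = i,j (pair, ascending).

0. and.ALU @i0  | WAW r3
1. xor.ALU sub.ALU @i1/i2  | pair
2. st.MEM sub.ALU @i3/i4  | pair
3. bne.BR @i5  | no-port BR/MEM
4. ld.MEM @i6  | WAW r0
5. add.ALU sll.ALU @i7/i8  | pair

ISSUED = 6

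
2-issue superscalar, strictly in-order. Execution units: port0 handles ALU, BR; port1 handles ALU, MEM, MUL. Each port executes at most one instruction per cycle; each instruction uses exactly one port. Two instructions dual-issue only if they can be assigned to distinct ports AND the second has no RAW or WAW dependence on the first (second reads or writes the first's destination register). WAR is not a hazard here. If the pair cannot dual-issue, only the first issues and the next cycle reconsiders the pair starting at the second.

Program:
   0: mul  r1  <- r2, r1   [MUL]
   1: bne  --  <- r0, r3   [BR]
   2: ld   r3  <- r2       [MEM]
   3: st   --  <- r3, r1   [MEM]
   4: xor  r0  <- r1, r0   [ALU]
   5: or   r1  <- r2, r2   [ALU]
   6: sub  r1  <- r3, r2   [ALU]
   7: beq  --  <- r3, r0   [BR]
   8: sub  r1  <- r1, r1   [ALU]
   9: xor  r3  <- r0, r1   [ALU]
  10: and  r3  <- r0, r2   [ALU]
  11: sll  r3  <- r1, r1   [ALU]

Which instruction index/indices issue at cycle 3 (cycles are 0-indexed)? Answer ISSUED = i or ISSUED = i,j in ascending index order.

[0] i0+i1  mul.MUL;bne.BR  -- pair
[1] i2  ld.MEM  -- no-port MEM/MEM
[2] i3+i4  st.MEM;xor.ALU  -- pair
[3] i5  or.ALU  -- WAW r1
[4] i6+i7  sub.ALU;beq.BR  -- pair
[5] i8  sub.ALU  -- RAW r1
[6] i9  xor.ALU  -- WAW r3
[7] i10  and.ALU  -- WAW r3
[8] i11  sll.ALU  -- tail

ISSUED = 5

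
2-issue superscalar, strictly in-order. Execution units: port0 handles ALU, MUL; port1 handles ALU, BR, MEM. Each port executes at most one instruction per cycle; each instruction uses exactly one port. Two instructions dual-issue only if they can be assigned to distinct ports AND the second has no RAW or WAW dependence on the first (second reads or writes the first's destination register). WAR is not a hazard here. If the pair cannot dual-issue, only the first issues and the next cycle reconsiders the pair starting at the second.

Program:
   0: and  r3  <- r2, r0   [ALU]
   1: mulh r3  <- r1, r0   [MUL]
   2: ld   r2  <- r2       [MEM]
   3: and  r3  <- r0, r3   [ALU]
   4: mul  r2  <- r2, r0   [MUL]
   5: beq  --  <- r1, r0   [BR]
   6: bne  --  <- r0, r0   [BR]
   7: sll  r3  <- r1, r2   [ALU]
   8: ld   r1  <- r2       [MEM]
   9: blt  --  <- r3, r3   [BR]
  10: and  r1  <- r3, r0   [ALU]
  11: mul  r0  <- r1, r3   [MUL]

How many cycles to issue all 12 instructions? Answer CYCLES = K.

t=0 i0:and ; WAW r3
t=1 i1/i2:mulh;ld ; pair
t=2 i3/i4:and;mul ; pair
t=3 i5:beq ; no-port BR/BR
t=4 i6/i7:bne;sll ; pair
t=5 i8:ld ; no-port MEM/BR
t=6 i9/i10:blt;and ; pair
t=7 i11:mul ; tail

CYCLES = 8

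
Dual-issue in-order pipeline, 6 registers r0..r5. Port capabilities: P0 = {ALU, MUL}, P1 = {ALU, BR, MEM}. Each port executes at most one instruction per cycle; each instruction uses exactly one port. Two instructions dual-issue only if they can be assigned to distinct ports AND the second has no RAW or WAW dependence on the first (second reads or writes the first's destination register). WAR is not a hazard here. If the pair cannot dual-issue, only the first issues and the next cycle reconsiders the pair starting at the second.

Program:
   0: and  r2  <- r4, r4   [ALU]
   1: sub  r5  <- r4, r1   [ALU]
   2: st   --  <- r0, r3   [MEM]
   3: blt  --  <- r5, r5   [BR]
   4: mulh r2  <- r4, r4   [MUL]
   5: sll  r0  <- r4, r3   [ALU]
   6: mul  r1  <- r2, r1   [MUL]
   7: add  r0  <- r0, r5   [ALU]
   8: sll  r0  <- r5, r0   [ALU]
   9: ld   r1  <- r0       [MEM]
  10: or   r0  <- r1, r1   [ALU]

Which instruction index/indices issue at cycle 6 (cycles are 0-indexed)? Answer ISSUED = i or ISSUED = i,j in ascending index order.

ISSUED = 9

[0] i0+i1  and.ALU+sub.ALU  -- dual
[1] i2  st.MEM  -- no-port MEM/BR
[2] i3+i4  blt.BR+mulh.MUL  -- dual
[3] i5+i6  sll.ALU+mul.MUL  -- dual
[4] i7  add.ALU  -- RAW+WAW r0
[5] i8  sll.ALU  -- RAW r0
[6] i9  ld.MEM  -- RAW r1
[7] i10  or.ALU  -- tail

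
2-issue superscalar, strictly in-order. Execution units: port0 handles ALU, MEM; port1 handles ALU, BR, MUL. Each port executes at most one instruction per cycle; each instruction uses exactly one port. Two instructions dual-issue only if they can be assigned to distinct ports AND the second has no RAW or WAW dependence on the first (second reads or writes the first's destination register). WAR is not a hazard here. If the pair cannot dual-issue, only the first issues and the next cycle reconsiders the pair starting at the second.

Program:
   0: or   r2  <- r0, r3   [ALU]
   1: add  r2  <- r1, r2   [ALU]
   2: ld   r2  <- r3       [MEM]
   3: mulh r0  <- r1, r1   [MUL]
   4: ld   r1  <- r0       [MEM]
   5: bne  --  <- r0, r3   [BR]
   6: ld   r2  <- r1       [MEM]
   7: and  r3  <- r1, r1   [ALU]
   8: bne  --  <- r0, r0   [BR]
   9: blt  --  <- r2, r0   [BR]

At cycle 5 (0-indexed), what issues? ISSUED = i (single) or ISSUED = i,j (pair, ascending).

#0 head=0: or i0 RAW+WAW r2
#1 head=1: add i1 WAW r2
#2 head=2: ld+mulh i2/i3 dual
#3 head=4: ld+bne i4/i5 dual
#4 head=6: ld+and i6/i7 dual
#5 head=8: bne i8 no-port BR/BR
#6 head=9: blt i9 tail

ISSUED = 8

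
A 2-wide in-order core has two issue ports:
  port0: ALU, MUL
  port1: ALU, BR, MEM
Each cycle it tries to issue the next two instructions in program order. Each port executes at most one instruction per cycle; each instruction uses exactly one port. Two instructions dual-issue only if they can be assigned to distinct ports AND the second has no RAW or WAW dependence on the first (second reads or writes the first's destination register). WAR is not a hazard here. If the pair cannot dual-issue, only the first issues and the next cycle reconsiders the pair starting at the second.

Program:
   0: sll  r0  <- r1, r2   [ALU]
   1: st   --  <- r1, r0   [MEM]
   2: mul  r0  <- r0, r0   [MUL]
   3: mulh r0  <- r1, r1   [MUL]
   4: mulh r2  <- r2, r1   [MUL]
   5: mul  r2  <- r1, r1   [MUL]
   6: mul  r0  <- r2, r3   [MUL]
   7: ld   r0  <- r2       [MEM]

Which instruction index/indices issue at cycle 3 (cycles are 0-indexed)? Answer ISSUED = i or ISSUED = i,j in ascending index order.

ISSUED = 4

[0] i0  sll.ALU  -- RAW r0
[1] i1+i2  st.MEM;mul.MUL  -- 2-wide
[2] i3  mulh.MUL  -- no-port MUL/MUL
[3] i4  mulh.MUL  -- no-port MUL/MUL
[4] i5  mul.MUL  -- no-port MUL/MUL
[5] i6  mul.MUL  -- WAW r0
[6] i7  ld.MEM  -- tail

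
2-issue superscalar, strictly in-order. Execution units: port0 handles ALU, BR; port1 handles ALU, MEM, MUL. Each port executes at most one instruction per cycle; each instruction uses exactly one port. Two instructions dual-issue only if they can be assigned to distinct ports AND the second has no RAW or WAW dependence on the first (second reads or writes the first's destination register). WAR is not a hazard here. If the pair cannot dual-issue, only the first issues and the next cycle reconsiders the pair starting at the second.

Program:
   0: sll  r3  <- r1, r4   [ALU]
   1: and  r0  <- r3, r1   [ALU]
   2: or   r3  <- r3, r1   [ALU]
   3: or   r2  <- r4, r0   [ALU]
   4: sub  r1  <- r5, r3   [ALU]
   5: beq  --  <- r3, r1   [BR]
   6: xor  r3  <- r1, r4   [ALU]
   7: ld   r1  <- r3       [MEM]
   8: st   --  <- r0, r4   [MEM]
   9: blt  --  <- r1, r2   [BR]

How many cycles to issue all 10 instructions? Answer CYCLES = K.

0. sll.ALU @i0  | RAW r3
1. and.ALU+or.ALU @i1,i2  | pair
2. or.ALU+sub.ALU @i3,i4  | pair
3. beq.BR+xor.ALU @i5,i6  | pair
4. ld.MEM @i7  | no-port MEM/MEM
5. st.MEM+blt.BR @i8,i9  | pair

CYCLES = 6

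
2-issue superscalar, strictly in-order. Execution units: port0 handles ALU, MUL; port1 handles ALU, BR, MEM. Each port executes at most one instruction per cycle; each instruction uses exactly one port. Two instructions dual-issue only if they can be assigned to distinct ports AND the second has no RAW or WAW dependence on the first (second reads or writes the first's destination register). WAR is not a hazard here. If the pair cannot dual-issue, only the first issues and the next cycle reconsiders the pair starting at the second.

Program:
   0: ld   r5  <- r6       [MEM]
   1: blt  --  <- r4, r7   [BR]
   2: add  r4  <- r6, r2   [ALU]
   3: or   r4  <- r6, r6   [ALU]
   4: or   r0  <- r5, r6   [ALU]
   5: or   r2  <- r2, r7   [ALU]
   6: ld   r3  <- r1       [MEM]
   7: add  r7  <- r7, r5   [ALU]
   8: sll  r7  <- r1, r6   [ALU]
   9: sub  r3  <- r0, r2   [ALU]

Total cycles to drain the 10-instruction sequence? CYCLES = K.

#0 head=0: ld.MEM i0 no-port MEM/BR
#1 head=1: blt.BR add.ALU i1/i2 pair
#2 head=3: or.ALU or.ALU i3/i4 pair
#3 head=5: or.ALU ld.MEM i5/i6 pair
#4 head=7: add.ALU i7 WAW r7
#5 head=8: sll.ALU sub.ALU i8/i9 pair

CYCLES = 6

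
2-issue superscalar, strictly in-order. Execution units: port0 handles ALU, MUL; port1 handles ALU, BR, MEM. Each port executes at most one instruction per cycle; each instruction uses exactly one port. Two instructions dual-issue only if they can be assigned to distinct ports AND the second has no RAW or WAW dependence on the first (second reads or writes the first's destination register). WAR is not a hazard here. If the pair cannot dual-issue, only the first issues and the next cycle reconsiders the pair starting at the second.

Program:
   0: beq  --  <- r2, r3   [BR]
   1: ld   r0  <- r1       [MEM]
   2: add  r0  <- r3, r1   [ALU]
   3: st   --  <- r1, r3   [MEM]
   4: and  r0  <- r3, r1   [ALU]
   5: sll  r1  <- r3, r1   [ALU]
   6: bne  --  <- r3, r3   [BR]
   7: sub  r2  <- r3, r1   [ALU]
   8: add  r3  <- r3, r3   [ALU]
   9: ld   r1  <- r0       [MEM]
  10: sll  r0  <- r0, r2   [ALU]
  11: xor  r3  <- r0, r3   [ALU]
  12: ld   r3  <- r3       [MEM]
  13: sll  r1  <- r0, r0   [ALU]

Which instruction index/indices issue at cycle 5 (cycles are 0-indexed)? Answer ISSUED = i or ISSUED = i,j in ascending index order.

0. beq.BR @i0  | no-port BR/MEM
1. ld.MEM @i1  | WAW r0
2. add.ALU;st.MEM @i2/i3  | pair
3. and.ALU;sll.ALU @i4/i5  | pair
4. bne.BR;sub.ALU @i6/i7  | pair
5. add.ALU;ld.MEM @i8/i9  | pair
6. sll.ALU @i10  | RAW r0
7. xor.ALU @i11  | RAW+WAW r3
8. ld.MEM;sll.ALU @i12/i13  | pair

ISSUED = 8,9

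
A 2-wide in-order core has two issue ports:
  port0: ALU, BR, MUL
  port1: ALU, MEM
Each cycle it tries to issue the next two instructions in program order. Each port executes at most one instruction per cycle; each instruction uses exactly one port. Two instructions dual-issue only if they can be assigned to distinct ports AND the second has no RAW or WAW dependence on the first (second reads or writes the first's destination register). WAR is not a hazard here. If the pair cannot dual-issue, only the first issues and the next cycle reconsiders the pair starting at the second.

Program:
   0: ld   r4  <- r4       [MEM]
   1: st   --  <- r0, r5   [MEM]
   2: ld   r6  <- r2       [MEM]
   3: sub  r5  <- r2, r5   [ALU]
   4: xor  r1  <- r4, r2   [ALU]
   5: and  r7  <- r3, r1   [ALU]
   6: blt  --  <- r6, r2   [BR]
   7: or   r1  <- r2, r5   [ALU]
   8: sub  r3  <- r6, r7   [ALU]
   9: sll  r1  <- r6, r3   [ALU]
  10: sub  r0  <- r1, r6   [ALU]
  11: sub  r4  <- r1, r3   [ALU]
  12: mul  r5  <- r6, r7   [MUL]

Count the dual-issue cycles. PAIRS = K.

#0 head=0: ld.MEM i0 no-port MEM/MEM
#1 head=1: st.MEM i1 no-port MEM/MEM
#2 head=2: ld.MEM/sub.ALU i2+i3 pair
#3 head=4: xor.ALU i4 RAW r1
#4 head=5: and.ALU/blt.BR i5+i6 pair
#5 head=7: or.ALU/sub.ALU i7+i8 pair
#6 head=9: sll.ALU i9 RAW r1
#7 head=10: sub.ALU/sub.ALU i10+i11 pair
#8 head=12: mul.MUL i12 tail

PAIRS = 4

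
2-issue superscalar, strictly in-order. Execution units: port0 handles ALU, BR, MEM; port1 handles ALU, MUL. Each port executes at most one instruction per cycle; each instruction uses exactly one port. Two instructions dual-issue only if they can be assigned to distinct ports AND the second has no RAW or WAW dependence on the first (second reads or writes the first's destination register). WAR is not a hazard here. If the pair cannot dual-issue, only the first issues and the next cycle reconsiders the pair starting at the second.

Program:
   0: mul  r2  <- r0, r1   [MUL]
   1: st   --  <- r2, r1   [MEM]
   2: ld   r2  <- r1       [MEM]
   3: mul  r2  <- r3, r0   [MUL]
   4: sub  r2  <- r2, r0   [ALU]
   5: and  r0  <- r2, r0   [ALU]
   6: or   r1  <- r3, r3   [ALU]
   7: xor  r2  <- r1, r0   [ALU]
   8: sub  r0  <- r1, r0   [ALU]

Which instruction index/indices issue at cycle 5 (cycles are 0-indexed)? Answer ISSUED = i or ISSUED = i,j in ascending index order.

ISSUED = 5,6

  cy0 -> i0 (mul) RAW r2
  cy1 -> i1 (st) no-port MEM/MEM
  cy2 -> i2 (ld) WAW r2
  cy3 -> i3 (mul) RAW+WAW r2
  cy4 -> i4 (sub) RAW r2
  cy5 -> i5,i6 (and;or) 2-wide
  cy6 -> i7,i8 (xor;sub) 2-wide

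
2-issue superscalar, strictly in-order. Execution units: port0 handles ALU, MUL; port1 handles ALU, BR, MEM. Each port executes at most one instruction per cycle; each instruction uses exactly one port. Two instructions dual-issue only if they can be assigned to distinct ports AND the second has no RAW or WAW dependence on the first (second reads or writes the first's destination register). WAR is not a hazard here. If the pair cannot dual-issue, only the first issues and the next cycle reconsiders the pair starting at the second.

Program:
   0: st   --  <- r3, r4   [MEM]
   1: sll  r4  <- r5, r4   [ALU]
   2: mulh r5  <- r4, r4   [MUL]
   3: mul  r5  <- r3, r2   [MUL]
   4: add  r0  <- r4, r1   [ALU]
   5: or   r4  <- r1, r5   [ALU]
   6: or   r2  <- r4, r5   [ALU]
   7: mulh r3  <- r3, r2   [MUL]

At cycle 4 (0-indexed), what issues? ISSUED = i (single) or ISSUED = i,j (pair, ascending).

ISSUED = 6

#0 head=0: st.MEM/sll.ALU i0/i1 2-wide
#1 head=2: mulh.MUL i2 no-port MUL/MUL
#2 head=3: mul.MUL/add.ALU i3/i4 2-wide
#3 head=5: or.ALU i5 RAW r4
#4 head=6: or.ALU i6 RAW r2
#5 head=7: mulh.MUL i7 tail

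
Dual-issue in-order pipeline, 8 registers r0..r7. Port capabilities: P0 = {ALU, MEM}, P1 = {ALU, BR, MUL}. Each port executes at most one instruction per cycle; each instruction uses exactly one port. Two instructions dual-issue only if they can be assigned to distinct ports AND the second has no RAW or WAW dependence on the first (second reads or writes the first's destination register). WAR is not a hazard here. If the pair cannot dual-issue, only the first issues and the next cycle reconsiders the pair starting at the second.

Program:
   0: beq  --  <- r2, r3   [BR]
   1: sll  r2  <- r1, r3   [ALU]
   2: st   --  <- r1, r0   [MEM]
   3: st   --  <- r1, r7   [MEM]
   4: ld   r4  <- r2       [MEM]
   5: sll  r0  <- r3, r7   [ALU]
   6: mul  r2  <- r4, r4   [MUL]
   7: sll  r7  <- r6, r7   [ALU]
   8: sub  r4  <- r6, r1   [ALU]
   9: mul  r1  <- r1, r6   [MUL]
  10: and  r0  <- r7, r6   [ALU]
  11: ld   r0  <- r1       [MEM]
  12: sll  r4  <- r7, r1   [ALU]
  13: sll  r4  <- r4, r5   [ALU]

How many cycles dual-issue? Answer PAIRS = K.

[0] i0/i1  beq.BR;sll.ALU  -- dual
[1] i2  st.MEM  -- no-port MEM/MEM
[2] i3  st.MEM  -- no-port MEM/MEM
[3] i4/i5  ld.MEM;sll.ALU  -- dual
[4] i6/i7  mul.MUL;sll.ALU  -- dual
[5] i8/i9  sub.ALU;mul.MUL  -- dual
[6] i10  and.ALU  -- WAW r0
[7] i11/i12  ld.MEM;sll.ALU  -- dual
[8] i13  sll.ALU  -- tail

PAIRS = 5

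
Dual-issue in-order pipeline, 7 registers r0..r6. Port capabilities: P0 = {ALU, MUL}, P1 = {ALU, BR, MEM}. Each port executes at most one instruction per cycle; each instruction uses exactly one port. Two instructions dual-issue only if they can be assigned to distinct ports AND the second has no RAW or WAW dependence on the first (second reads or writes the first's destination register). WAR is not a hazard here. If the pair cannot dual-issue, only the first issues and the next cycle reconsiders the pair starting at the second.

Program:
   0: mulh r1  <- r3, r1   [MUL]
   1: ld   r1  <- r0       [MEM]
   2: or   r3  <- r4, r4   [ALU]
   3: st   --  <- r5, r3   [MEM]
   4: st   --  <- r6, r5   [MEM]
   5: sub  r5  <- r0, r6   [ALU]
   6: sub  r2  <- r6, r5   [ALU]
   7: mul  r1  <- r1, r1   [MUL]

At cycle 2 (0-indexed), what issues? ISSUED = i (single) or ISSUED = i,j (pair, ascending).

c0: i0 mulh.MUL  WAW r1
c1: i1+i2 ld.MEM or.ALU  pair
c2: i3 st.MEM  no-port MEM/MEM
c3: i4+i5 st.MEM sub.ALU  pair
c4: i6+i7 sub.ALU mul.MUL  pair

ISSUED = 3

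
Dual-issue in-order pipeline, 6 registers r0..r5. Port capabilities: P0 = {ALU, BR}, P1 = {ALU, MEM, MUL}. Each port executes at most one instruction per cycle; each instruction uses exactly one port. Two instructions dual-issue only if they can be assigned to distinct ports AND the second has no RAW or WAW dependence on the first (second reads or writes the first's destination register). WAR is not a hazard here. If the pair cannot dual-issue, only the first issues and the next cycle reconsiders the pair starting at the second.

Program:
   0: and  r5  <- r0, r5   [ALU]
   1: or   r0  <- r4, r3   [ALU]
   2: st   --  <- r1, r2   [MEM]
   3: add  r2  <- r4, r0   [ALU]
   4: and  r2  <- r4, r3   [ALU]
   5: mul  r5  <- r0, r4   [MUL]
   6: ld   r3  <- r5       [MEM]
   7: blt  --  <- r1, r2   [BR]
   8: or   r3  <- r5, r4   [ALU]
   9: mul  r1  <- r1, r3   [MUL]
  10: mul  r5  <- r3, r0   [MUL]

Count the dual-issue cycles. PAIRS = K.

0. and.ALU;or.ALU @i0/i1  | 2-wide
1. st.MEM;add.ALU @i2/i3  | 2-wide
2. and.ALU;mul.MUL @i4/i5  | 2-wide
3. ld.MEM;blt.BR @i6/i7  | 2-wide
4. or.ALU @i8  | RAW r3
5. mul.MUL @i9  | no-port MUL/MUL
6. mul.MUL @i10  | tail

PAIRS = 4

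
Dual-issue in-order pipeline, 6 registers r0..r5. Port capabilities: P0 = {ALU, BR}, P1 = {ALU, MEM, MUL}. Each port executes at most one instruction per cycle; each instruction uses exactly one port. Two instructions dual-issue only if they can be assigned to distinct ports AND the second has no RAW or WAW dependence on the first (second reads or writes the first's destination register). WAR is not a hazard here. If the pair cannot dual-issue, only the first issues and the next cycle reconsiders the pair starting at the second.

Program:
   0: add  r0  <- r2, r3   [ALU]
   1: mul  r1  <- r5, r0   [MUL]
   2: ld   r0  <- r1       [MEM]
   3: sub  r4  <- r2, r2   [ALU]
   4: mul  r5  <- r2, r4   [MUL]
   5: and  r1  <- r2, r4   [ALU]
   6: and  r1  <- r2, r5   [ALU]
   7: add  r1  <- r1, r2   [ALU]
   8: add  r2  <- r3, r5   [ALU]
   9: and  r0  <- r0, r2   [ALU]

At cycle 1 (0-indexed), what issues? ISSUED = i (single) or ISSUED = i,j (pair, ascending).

t=0 i0:add ; RAW r0
t=1 i1:mul ; no-port MUL/MEM
t=2 i2/i3:ld+sub ; pair
t=3 i4/i5:mul+and ; pair
t=4 i6:and ; RAW+WAW r1
t=5 i7/i8:add+add ; pair
t=6 i9:and ; tail

ISSUED = 1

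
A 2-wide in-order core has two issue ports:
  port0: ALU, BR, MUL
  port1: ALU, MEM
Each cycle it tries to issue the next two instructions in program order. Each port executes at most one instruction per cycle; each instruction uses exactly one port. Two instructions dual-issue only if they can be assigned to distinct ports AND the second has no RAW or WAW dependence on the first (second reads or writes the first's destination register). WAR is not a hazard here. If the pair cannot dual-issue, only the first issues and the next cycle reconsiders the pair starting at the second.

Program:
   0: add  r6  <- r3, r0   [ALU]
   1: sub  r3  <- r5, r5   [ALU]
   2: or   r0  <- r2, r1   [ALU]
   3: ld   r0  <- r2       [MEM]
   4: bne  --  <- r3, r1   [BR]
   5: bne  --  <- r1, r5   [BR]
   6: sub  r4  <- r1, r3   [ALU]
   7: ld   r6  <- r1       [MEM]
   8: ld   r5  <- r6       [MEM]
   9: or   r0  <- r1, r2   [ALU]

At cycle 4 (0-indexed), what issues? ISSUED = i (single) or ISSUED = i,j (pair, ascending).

c0: i0/i1 add.ALU sub.ALU  dual
c1: i2 or.ALU  WAW r0
c2: i3/i4 ld.MEM bne.BR  dual
c3: i5/i6 bne.BR sub.ALU  dual
c4: i7 ld.MEM  no-port MEM/MEM
c5: i8/i9 ld.MEM or.ALU  dual

ISSUED = 7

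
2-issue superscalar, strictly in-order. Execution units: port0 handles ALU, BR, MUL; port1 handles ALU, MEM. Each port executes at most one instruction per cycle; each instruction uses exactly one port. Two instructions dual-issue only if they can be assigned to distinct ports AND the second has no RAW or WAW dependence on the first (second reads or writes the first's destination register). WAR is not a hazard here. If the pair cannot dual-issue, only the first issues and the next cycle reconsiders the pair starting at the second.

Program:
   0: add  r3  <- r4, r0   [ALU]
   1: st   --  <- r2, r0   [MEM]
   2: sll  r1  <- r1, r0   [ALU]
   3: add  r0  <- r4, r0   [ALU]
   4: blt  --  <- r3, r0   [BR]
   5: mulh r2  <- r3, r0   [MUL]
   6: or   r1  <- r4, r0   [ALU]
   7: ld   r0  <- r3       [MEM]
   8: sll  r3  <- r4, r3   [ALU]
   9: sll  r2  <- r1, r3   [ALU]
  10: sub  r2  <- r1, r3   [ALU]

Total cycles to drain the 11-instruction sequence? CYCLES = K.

CYCLES = 7

[0] i0+i1  add;st  -- 2-wide
[1] i2+i3  sll;add  -- 2-wide
[2] i4  blt  -- no-port BR/MUL
[3] i5+i6  mulh;or  -- 2-wide
[4] i7+i8  ld;sll  -- 2-wide
[5] i9  sll  -- WAW r2
[6] i10  sub  -- tail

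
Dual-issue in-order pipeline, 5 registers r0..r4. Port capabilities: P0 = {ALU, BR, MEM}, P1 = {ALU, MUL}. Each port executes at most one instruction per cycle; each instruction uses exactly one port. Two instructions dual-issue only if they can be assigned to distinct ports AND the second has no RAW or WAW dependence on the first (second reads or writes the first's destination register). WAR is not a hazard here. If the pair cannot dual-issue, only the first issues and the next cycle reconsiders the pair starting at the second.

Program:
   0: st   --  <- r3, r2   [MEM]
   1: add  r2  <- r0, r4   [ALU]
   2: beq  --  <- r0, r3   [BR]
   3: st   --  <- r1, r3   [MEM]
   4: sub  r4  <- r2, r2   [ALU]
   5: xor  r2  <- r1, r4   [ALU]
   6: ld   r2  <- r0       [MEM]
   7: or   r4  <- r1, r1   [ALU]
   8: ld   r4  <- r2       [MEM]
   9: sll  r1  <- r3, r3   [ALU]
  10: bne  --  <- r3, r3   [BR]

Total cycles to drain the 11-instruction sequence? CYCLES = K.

CYCLES = 7

0. st+add @i0,i1  | pair
1. beq @i2  | no-port BR/MEM
2. st+sub @i3,i4  | pair
3. xor @i5  | WAW r2
4. ld+or @i6,i7  | pair
5. ld+sll @i8,i9  | pair
6. bne @i10  | tail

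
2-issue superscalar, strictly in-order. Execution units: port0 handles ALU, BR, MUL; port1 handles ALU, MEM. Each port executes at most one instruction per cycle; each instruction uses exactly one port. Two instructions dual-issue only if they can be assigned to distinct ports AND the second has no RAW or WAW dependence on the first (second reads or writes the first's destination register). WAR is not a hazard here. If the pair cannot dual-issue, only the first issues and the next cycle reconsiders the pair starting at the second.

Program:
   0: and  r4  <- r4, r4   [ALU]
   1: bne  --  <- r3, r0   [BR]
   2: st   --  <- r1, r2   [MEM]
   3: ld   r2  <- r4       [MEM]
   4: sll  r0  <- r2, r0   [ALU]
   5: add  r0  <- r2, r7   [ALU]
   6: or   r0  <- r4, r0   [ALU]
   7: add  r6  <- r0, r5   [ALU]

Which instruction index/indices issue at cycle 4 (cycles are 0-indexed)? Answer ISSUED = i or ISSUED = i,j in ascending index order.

ISSUED = 5

c0: i0,i1 and+bne  pair
c1: i2 st  no-port MEM/MEM
c2: i3 ld  RAW r2
c3: i4 sll  WAW r0
c4: i5 add  RAW+WAW r0
c5: i6 or  RAW r0
c6: i7 add  tail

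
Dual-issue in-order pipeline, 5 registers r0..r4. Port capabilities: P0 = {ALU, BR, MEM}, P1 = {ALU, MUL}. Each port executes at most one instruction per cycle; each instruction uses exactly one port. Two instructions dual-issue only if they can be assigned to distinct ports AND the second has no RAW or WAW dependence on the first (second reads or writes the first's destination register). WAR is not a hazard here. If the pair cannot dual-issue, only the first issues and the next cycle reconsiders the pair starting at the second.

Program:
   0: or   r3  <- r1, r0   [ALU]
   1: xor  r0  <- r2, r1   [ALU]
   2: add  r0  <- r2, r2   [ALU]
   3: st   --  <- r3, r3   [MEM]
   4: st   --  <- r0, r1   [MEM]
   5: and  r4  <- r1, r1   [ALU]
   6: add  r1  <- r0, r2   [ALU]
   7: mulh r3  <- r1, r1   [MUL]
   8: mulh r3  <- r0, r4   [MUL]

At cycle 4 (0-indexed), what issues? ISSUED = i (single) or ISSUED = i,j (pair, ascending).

ISSUED = 7

#0 head=0: or;xor i0/i1 2-wide
#1 head=2: add;st i2/i3 2-wide
#2 head=4: st;and i4/i5 2-wide
#3 head=6: add i6 RAW r1
#4 head=7: mulh i7 no-port MUL/MUL
#5 head=8: mulh i8 tail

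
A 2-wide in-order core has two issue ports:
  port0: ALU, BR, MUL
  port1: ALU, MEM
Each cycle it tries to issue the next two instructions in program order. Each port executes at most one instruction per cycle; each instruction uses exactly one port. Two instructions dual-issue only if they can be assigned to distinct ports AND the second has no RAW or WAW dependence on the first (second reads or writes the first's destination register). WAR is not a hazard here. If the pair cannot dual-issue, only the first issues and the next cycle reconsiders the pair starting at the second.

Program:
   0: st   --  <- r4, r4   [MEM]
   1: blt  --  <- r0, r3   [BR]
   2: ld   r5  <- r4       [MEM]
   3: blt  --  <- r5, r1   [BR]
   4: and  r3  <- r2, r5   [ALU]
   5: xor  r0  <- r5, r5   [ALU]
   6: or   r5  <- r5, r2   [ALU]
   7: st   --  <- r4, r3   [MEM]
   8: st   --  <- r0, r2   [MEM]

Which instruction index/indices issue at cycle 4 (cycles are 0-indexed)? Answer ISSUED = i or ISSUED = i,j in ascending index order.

#0 head=0: st.MEM;blt.BR i0&i1 pair
#1 head=2: ld.MEM i2 RAW r5
#2 head=3: blt.BR;and.ALU i3&i4 pair
#3 head=5: xor.ALU;or.ALU i5&i6 pair
#4 head=7: st.MEM i7 no-port MEM/MEM
#5 head=8: st.MEM i8 tail

ISSUED = 7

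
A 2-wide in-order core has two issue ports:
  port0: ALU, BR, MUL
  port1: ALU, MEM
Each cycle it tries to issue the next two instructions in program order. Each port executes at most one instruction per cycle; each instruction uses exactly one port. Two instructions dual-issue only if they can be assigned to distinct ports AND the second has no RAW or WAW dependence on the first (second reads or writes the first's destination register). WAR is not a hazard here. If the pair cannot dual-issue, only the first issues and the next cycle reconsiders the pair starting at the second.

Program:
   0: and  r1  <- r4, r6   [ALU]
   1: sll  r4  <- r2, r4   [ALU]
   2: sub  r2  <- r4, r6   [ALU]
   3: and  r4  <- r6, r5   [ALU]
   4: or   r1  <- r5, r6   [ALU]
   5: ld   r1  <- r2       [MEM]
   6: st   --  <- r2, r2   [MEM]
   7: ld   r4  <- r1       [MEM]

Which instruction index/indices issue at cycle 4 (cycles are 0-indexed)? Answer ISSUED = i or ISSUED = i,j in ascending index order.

#0 head=0: and sll i0/i1 2-wide
#1 head=2: sub and i2/i3 2-wide
#2 head=4: or i4 WAW r1
#3 head=5: ld i5 no-port MEM/MEM
#4 head=6: st i6 no-port MEM/MEM
#5 head=7: ld i7 tail

ISSUED = 6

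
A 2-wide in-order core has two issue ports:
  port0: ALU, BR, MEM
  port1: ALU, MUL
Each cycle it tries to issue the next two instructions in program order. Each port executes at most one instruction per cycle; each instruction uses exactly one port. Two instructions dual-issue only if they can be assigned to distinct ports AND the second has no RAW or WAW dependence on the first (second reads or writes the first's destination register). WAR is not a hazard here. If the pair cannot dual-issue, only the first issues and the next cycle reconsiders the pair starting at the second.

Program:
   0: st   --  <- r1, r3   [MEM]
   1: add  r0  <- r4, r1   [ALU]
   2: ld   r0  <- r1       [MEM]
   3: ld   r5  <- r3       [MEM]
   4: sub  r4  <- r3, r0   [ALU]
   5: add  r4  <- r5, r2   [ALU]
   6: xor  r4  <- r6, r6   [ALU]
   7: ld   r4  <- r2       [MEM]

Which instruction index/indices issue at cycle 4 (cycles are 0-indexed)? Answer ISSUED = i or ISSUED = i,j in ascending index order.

  cy0 -> i0+i1 (st add) pair
  cy1 -> i2 (ld) no-port MEM/MEM
  cy2 -> i3+i4 (ld sub) pair
  cy3 -> i5 (add) WAW r4
  cy4 -> i6 (xor) WAW r4
  cy5 -> i7 (ld) tail

ISSUED = 6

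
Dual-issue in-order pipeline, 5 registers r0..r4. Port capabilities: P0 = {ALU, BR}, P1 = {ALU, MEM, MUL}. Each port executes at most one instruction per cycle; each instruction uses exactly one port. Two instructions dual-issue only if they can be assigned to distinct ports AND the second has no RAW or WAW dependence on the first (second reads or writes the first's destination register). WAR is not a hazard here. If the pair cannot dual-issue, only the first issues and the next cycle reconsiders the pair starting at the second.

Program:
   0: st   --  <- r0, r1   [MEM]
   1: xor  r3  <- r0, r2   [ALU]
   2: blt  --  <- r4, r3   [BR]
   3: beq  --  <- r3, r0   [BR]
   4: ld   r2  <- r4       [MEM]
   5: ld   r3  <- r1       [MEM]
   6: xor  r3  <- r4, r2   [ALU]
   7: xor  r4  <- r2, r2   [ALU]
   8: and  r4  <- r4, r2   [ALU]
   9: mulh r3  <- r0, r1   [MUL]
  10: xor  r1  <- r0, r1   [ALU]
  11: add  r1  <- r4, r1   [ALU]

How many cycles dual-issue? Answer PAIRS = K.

c0: i0+i1 st.MEM/xor.ALU  pair
c1: i2 blt.BR  no-port BR/BR
c2: i3+i4 beq.BR/ld.MEM  pair
c3: i5 ld.MEM  WAW r3
c4: i6+i7 xor.ALU/xor.ALU  pair
c5: i8+i9 and.ALU/mulh.MUL  pair
c6: i10 xor.ALU  RAW+WAW r1
c7: i11 add.ALU  tail

PAIRS = 4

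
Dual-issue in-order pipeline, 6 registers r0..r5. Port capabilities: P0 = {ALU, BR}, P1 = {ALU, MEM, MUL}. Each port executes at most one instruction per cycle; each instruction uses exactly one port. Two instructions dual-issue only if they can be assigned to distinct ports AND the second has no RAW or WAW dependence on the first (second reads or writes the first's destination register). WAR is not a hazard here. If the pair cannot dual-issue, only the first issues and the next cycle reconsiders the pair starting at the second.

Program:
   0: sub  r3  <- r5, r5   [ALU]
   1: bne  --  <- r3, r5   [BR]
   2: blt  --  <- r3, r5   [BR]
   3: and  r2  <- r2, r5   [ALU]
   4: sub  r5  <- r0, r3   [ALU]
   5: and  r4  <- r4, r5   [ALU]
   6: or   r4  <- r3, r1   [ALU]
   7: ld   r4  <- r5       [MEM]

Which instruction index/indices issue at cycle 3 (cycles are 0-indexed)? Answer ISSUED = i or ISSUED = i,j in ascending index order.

ISSUED = 4

  cy0 -> i0 (sub.ALU) RAW r3
  cy1 -> i1 (bne.BR) no-port BR/BR
  cy2 -> i2/i3 (blt.BR+and.ALU) pair
  cy3 -> i4 (sub.ALU) RAW r5
  cy4 -> i5 (and.ALU) WAW r4
  cy5 -> i6 (or.ALU) WAW r4
  cy6 -> i7 (ld.MEM) tail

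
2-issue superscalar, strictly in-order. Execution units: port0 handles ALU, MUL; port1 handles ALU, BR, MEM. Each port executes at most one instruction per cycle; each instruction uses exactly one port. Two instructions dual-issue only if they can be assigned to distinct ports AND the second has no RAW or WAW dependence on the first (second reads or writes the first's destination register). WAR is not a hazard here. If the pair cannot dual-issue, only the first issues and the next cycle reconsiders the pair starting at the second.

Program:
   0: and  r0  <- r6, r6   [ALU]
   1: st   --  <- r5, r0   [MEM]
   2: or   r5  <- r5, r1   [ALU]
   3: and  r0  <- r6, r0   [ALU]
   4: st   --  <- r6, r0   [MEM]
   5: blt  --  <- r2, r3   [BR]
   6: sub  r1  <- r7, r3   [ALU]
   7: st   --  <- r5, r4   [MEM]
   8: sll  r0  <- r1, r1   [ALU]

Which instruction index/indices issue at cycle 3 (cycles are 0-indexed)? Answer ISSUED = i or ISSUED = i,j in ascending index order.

t=0 i0:and.ALU ; RAW r0
t=1 i1/i2:st.MEM;or.ALU ; 2-wide
t=2 i3:and.ALU ; RAW r0
t=3 i4:st.MEM ; no-port MEM/BR
t=4 i5/i6:blt.BR;sub.ALU ; 2-wide
t=5 i7/i8:st.MEM;sll.ALU ; 2-wide

ISSUED = 4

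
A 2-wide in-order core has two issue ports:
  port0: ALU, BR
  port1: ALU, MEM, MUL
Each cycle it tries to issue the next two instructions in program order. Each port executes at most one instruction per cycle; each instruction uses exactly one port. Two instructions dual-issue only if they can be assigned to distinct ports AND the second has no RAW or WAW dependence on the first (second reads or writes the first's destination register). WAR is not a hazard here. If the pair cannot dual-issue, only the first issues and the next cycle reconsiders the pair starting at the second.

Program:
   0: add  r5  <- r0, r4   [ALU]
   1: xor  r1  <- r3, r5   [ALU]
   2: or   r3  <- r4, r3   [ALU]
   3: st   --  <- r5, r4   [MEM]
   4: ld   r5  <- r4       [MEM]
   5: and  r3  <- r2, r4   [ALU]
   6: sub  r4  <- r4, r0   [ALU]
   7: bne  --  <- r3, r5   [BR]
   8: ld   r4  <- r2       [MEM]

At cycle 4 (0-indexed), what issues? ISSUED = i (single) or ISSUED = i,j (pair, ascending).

ISSUED = 6,7

c0: i0 add  RAW r5
c1: i1,i2 xor;or  2-wide
c2: i3 st  no-port MEM/MEM
c3: i4,i5 ld;and  2-wide
c4: i6,i7 sub;bne  2-wide
c5: i8 ld  tail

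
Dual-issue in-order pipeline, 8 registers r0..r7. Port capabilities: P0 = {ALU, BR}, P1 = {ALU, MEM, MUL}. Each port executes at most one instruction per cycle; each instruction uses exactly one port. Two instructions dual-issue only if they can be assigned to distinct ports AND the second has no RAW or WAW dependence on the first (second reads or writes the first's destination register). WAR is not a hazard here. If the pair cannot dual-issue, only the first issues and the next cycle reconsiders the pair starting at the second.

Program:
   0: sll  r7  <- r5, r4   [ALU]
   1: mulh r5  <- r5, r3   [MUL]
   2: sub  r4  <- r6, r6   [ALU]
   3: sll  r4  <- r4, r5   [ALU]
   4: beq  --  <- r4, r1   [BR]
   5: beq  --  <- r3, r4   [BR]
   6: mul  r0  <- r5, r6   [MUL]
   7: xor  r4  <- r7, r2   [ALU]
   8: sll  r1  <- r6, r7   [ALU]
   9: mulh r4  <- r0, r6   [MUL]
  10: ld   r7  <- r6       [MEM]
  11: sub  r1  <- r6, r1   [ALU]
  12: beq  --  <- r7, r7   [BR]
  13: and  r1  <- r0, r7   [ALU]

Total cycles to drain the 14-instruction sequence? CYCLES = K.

CYCLES = 9

  cy0 -> i0+i1 (sll.ALU mulh.MUL) 2-wide
  cy1 -> i2 (sub.ALU) RAW+WAW r4
  cy2 -> i3 (sll.ALU) RAW r4
  cy3 -> i4 (beq.BR) no-port BR/BR
  cy4 -> i5+i6 (beq.BR mul.MUL) 2-wide
  cy5 -> i7+i8 (xor.ALU sll.ALU) 2-wide
  cy6 -> i9 (mulh.MUL) no-port MUL/MEM
  cy7 -> i10+i11 (ld.MEM sub.ALU) 2-wide
  cy8 -> i12+i13 (beq.BR and.ALU) 2-wide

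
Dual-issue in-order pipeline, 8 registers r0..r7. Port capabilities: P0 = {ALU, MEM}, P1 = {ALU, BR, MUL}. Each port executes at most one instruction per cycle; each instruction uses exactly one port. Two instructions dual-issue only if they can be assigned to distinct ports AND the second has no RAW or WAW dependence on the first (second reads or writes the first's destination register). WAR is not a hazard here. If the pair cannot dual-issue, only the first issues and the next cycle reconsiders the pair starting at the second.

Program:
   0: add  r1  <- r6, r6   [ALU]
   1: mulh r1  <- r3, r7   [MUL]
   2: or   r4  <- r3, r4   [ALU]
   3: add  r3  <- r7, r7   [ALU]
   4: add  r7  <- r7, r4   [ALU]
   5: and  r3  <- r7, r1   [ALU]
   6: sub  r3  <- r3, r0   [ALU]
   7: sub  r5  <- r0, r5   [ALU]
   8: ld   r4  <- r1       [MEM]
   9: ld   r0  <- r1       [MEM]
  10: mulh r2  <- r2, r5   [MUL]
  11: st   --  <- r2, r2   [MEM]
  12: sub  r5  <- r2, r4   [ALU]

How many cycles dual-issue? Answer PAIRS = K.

PAIRS = 5

t=0 i0:add.ALU ; WAW r1
t=1 i1+i2:mulh.MUL or.ALU ; 2-wide
t=2 i3+i4:add.ALU add.ALU ; 2-wide
t=3 i5:and.ALU ; RAW+WAW r3
t=4 i6+i7:sub.ALU sub.ALU ; 2-wide
t=5 i8:ld.MEM ; no-port MEM/MEM
t=6 i9+i10:ld.MEM mulh.MUL ; 2-wide
t=7 i11+i12:st.MEM sub.ALU ; 2-wide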